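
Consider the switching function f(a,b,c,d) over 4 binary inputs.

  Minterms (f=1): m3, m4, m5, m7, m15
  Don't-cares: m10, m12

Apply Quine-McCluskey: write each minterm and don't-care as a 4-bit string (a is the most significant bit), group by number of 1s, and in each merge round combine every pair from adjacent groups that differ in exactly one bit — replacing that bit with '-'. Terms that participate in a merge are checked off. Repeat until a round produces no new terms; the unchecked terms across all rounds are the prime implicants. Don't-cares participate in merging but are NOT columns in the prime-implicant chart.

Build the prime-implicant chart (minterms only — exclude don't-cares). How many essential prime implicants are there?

2

[col 0] 0011*, 0100*, 0101*, 0111*, 1010, 1100*, 1111*
[col 1] -100, -111, 0-11, 01-1, 010-
Prime implicants: -100, -111, 0-11, 01-1, 010-, 1010
PI chart (minterm → PIs covering it):
  3 | 0-11  (sole → essential)
  4 | -100,010-
  5 | 01-1,010-
  7 | -111,0-11,01-1
  15 | -111  (sole → essential)
Essential prime implicants: -111, 0-11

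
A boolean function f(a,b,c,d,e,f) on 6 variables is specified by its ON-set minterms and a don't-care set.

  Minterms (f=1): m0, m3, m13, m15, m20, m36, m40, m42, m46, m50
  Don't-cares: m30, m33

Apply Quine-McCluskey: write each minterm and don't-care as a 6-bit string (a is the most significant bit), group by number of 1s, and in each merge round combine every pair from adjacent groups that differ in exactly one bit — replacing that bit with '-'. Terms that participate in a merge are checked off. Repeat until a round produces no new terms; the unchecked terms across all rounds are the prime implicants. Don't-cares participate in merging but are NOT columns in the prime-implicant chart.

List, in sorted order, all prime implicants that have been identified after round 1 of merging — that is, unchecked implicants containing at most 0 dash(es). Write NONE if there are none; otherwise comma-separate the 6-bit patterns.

size-2^0 implicants → 000000  000011  001101(✓)  001111(✓)  010100  011110  100001  100100  101000(✓)  101010(✓)  101110(✓)  110010
size-2^1 implicants → 0011-1  101-10  1010-0
Unchecked terms (primes): 000000, 000011, 0011-1, 010100, 011110, 100001, 100100, 101-10, 1010-0, 110010

000000, 000011, 010100, 011110, 100001, 100100, 110010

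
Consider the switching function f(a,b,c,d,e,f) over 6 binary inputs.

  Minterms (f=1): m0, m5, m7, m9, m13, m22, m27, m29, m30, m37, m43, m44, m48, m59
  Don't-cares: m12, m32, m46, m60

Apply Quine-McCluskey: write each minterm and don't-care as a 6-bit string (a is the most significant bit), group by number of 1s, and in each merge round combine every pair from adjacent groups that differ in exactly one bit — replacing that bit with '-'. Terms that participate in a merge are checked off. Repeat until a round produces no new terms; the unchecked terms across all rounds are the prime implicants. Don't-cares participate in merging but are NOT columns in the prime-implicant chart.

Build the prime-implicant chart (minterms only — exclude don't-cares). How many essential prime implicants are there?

size-2^0 implicants → 000000(✓)  000101(✓)  000111(✓)  001001(✓)  001100(✓)  001101(✓)  010110(✓)  011011(✓)  011101(✓)  011110(✓)  100000(✓)  100101(✓)  101011(✓)  101100(✓)  101110(✓)  110000(✓)  111011(✓)  111100(✓)
size-2^1 implicants → -00000  -00101  -01100  -11011  0-1101  00-101  0001-1  001-01  00110-  01-110  1-0000  1-1011  1-1100  1011-0
Unchecked terms (primes): -00000, -00101, -01100, -11011, 0-1101, 00-101, 0001-1, 001-01, 00110-, 01-110, 1-0000, 1-1011, 1-1100, 1011-0
Minterm coverage:
  m0 ⊆ -00000 [E]
  m5 ⊆ -00101,00-101,0001-1
  m7 ⊆ 0001-1 [E]
  m9 ⊆ 001-01 [E]
  m13 ⊆ 0-1101,00-101,001-01,00110-
  m22 ⊆ 01-110 [E]
  m27 ⊆ -11011 [E]
  m29 ⊆ 0-1101 [E]
  m30 ⊆ 01-110 [E]
  m37 ⊆ -00101 [E]
  m43 ⊆ 1-1011 [E]
  m44 ⊆ -01100,1-1100,1011-0
  m48 ⊆ 1-0000 [E]
  m59 ⊆ -11011,1-1011
E = {-00000, -00101, -11011, 0-1101, 0001-1, 001-01, 01-110, 1-0000, 1-1011}

9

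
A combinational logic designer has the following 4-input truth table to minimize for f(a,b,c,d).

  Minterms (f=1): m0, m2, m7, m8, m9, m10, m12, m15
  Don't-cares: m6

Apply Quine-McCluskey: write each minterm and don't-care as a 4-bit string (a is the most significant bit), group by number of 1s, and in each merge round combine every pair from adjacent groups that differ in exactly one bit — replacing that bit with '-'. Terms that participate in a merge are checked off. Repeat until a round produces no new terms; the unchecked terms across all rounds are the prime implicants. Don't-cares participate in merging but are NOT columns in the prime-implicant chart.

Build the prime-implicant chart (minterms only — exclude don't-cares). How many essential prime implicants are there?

size-2^0 implicants → 0000(✓)  0010(✓)  0110(✓)  0111(✓)  1000(✓)  1001(✓)  1010(✓)  1100(✓)  1111(✓)
size-2^1 implicants → -000(✓)  -010(✓)  -111  0-10  00-0(✓)  011-  1-00  10-0(✓)  100-
size-2^2 implicants → -0-0
Unchecked terms (primes): -0-0, -111, 0-10, 011-, 1-00, 100-
Minterm coverage:
  m0 ⊆ -0-0 [E]
  m2 ⊆ -0-0,0-10
  m7 ⊆ -111,011-
  m8 ⊆ -0-0,1-00,100-
  m9 ⊆ 100- [E]
  m10 ⊆ -0-0 [E]
  m12 ⊆ 1-00 [E]
  m15 ⊆ -111 [E]
E = {-0-0, -111, 1-00, 100-}

4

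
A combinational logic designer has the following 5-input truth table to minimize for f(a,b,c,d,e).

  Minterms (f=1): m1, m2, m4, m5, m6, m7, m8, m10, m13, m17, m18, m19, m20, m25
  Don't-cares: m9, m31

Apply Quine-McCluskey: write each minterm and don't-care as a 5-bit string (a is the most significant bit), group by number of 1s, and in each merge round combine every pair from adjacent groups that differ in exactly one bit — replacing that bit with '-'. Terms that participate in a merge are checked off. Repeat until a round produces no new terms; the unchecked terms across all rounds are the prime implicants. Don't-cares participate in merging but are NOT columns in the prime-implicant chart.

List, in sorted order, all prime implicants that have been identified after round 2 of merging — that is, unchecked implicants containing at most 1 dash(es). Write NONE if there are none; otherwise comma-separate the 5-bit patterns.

Round 0: 00001✓ 00010✓ 00100✓ 00101✓ 00110✓ 00111✓ 01000✓ 01001✓ 01010✓ 01101✓ 10001✓ 10010✓ 10011✓ 10100✓ 11001✓ 11111
Round 1: -0001✓ -0010 -0100 -1001✓ 0-001✓ 0-010 0-101✓ 00-01✓ 00-10 001-0✓ 001-1✓ 0010-✓ 0011-✓ 01-01✓ 010-0 0100- 1-001✓ 100-1 1001-
Round 2: --001 0--01 001--
PIs = {--001, -0010, -0100, 0--01, 0-010, 00-10, 001--, 010-0, 0100-, 100-1, 1001-, 11111}

-0010, -0100, 0-010, 00-10, 010-0, 0100-, 100-1, 1001-, 11111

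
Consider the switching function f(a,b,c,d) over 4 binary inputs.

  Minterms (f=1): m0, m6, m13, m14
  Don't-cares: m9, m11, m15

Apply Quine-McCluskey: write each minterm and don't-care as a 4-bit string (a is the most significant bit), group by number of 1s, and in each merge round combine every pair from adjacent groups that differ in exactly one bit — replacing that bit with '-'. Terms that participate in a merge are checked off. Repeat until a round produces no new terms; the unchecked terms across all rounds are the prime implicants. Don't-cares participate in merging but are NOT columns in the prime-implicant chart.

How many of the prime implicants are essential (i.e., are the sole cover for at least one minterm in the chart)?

[col 0] 0000, 0110*, 1001*, 1011*, 1101*, 1110*, 1111*
[col 1] -110, 1-01*, 1-11*, 10-1*, 11-1*, 111-
[col 2] 1--1
Prime implicants: -110, 0000, 1--1, 111-
PI chart (minterm → PIs covering it):
  0 | 0000  (sole → essential)
  6 | -110  (sole → essential)
  13 | 1--1  (sole → essential)
  14 | -110,111-
Essential prime implicants: -110, 0000, 1--1

3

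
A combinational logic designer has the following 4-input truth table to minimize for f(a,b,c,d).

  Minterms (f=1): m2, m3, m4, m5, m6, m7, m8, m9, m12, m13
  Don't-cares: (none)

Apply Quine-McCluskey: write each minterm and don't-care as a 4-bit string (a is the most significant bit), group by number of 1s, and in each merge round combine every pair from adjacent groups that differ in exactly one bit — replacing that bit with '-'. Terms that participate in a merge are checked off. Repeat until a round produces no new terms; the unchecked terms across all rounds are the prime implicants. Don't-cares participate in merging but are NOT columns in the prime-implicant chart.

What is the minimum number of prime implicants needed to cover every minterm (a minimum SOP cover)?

3

size-2^0 implicants → 0010(✓)  0011(✓)  0100(✓)  0101(✓)  0110(✓)  0111(✓)  1000(✓)  1001(✓)  1100(✓)  1101(✓)
size-2^1 implicants → -100(✓)  -101(✓)  0-10(✓)  0-11(✓)  001-(✓)  01-0(✓)  01-1(✓)  010-(✓)  011-(✓)  1-00(✓)  1-01(✓)  100-(✓)  110-(✓)
size-2^2 implicants → -10-  0-1-  01--  1-0-
Unchecked terms (primes): -10-, 0-1-, 01--, 1-0-
Minterm coverage:
  m2 ⊆ 0-1- [E]
  m3 ⊆ 0-1- [E]
  m4 ⊆ -10-,01--
  m5 ⊆ -10-,01--
  m6 ⊆ 0-1-,01--
  m7 ⊆ 0-1-,01--
  m8 ⊆ 1-0- [E]
  m9 ⊆ 1-0- [E]
  m12 ⊆ -10-,1-0-
  m13 ⊆ -10-,1-0-
E = {0-1-, 1-0-}
Petrick residual → -10-
Cover = bc' + a'c + ac'  |cover|=3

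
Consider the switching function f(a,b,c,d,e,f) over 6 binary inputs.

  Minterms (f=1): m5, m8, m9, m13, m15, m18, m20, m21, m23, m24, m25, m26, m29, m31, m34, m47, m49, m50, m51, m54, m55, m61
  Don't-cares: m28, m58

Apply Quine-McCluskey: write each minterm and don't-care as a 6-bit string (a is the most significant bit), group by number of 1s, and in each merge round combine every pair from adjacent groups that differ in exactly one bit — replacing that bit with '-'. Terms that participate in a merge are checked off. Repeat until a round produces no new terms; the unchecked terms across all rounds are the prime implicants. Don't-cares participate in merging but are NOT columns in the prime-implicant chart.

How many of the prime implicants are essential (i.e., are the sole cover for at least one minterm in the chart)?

[col 0] 000101*, 001000*, 001001*, 001101*, 001111*, 010010*, 010100*, 010101*, 010111*, 011000*, 011001*, 011010*, 011100*, 011101*, 011111*, 100010*, 101111*, 110001*, 110010*, 110011*, 110110*, 110111*, 111010*, 111101*
[col 1] -01111, -10010*, -10111, -11010*, -11101, 0-0101*, 0-1000*, 0-1001*, 0-1101*, 0-1111*, 00-101*, 001-01*, 00100-*, 0011-1*, 01-010*, 01-100*, 01-101*, 01-111*, 0101-1*, 01010-*, 011-00*, 011-01*, 0110-0, 01100-*, 0111-1*, 01110-*, 1-0010, 11-010*, 110-10*, 110-11*, 1100-1, 11001-*, 11011-*
[col 2] -1-010, 0--101, 0-1-01, 0-100-, 0-11-1, 01-1-1, 01-10-, 011-0-, 110-1-
Prime implicants: -01111, -1-010, -10111, -11101, 0--101, 0-1-01, 0-100-, 0-11-1, 01-1-1, 01-10-, 011-0-, 0110-0, 1-0010, 110-1-, 1100-1
PI chart (minterm → PIs covering it):
  5 | 0--101  (sole → essential)
  8 | 0-100-  (sole → essential)
  9 | 0-1-01,0-100-
  13 | 0--101,0-1-01,0-11-1
  15 | -01111,0-11-1
  18 | -1-010  (sole → essential)
  20 | 01-10-  (sole → essential)
  21 | 0--101,01-1-1,01-10-
  23 | -10111,01-1-1
  24 | 0-100-,011-0-,0110-0
  25 | 0-1-01,0-100-,011-0-
  26 | -1-010,0110-0
  29 | -11101,0--101,0-1-01,0-11-1,01-1-1,01-10-,011-0-
  31 | 0-11-1,01-1-1
  34 | 1-0010  (sole → essential)
  47 | -01111  (sole → essential)
  49 | 1100-1  (sole → essential)
  50 | -1-010,1-0010,110-1-
  51 | 110-1-,1100-1
  54 | 110-1-  (sole → essential)
  55 | -10111,110-1-
  61 | -11101  (sole → essential)
Essential prime implicants: -01111, -1-010, -11101, 0--101, 0-100-, 01-10-, 1-0010, 110-1-, 1100-1

9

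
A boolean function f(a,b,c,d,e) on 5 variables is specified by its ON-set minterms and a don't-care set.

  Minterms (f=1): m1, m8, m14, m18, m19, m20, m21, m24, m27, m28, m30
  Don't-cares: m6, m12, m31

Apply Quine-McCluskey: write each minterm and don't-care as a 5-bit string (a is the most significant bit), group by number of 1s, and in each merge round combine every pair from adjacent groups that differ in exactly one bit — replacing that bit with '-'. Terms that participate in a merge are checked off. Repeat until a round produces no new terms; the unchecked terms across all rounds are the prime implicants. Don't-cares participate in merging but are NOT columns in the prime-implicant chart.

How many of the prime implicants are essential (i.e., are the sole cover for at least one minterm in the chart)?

Round 0: 00001 00110✓ 01000✓ 01100✓ 01110✓ 10010✓ 10011✓ 10100✓ 10101✓ 11000✓ 11011✓ 11100✓ 11110✓ 11111✓
Round 1: -1000✓ -1100✓ -1110✓ 0-110 01-00✓ 011-0✓ 1-011 1-100 1001- 1010- 11-00✓ 11-11 111-0✓ 1111-
Round 2: -1-00 -11-0
PIs = {-1-00, -11-0, 0-110, 00001, 1-011, 1-100, 1001-, 1010-, 11-11, 1111-}
Coverage chart:
  m1: 00001 ←essential
  m8: -1-00 ←essential
  m14: -11-0,0-110
  m18: 1001- ←essential
  m19: 1-011,1001-
  m20: 1-100,1010-
  m21: 1010- ←essential
  m24: -1-00 ←essential
  m27: 1-011,11-11
  m28: -1-00,-11-0,1-100
  m30: -11-0,1111-
Essential: -1-00, 00001, 1001-, 1010-

4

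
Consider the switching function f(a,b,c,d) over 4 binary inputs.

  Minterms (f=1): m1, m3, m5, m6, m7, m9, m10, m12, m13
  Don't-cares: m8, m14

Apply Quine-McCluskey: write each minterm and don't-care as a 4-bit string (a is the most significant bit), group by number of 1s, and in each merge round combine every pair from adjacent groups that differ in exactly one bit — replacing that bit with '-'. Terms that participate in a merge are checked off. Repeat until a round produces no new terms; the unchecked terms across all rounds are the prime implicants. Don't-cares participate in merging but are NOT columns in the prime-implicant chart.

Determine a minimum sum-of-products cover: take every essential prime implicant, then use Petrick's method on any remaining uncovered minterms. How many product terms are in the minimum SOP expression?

size-2^0 implicants → 0001(✓)  0011(✓)  0101(✓)  0110(✓)  0111(✓)  1000(✓)  1001(✓)  1010(✓)  1100(✓)  1101(✓)  1110(✓)
size-2^1 implicants → -001(✓)  -101(✓)  -110  0-01(✓)  0-11(✓)  00-1(✓)  01-1(✓)  011-  1-00(✓)  1-01(✓)  1-10(✓)  10-0(✓)  100-(✓)  11-0(✓)  110-(✓)
size-2^2 implicants → --01  0--1  1--0  1-0-
Unchecked terms (primes): --01, -110, 0--1, 011-, 1--0, 1-0-
Minterm coverage:
  m1 ⊆ --01,0--1
  m3 ⊆ 0--1 [E]
  m5 ⊆ --01,0--1
  m6 ⊆ -110,011-
  m7 ⊆ 0--1,011-
  m9 ⊆ --01,1-0-
  m10 ⊆ 1--0 [E]
  m12 ⊆ 1--0,1-0-
  m13 ⊆ --01,1-0-
E = {0--1, 1--0}
Petrick residual → --01, -110
Cover = c'd + bcd' + a'd + ad'  |cover|=4

4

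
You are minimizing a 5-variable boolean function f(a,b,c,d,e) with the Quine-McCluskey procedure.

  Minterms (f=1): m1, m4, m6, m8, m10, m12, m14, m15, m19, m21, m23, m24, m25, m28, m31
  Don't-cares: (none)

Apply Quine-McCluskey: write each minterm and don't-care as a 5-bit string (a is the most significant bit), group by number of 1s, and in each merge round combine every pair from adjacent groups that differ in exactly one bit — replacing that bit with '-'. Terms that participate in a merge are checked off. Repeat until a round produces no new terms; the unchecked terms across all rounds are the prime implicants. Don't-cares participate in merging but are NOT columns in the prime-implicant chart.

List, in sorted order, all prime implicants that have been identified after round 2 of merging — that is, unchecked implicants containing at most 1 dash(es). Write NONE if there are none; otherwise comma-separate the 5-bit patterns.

size-2^0 implicants → 00001  00100(✓)  00110(✓)  01000(✓)  01010(✓)  01100(✓)  01110(✓)  01111(✓)  10011(✓)  10101(✓)  10111(✓)  11000(✓)  11001(✓)  11100(✓)  11111(✓)
size-2^1 implicants → -1000(✓)  -1100(✓)  -1111  0-100(✓)  0-110(✓)  001-0(✓)  01-00(✓)  01-10(✓)  010-0(✓)  011-0(✓)  0111-  1-111  10-11  101-1  11-00(✓)  1100-
size-2^2 implicants → -1-00  0-1-0  01--0
Unchecked terms (primes): -1-00, -1111, 0-1-0, 00001, 01--0, 0111-, 1-111, 10-11, 101-1, 1100-

-1111, 00001, 0111-, 1-111, 10-11, 101-1, 1100-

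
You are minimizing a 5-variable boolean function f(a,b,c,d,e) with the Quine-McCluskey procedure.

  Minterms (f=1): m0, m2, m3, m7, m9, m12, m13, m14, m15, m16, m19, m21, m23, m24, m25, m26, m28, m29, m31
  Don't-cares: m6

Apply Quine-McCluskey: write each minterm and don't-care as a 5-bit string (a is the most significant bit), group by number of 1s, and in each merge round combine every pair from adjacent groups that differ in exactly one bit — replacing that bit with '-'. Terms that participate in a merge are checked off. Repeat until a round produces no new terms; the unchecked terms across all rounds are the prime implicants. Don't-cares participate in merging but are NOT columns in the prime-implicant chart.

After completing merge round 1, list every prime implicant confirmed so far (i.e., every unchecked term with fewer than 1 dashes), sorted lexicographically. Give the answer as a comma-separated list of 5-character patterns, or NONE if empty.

NONE

size-2^0 implicants → 00000(✓)  00010(✓)  00011(✓)  00110(✓)  00111(✓)  01001(✓)  01100(✓)  01101(✓)  01110(✓)  01111(✓)  10000(✓)  10011(✓)  10101(✓)  10111(✓)  11000(✓)  11001(✓)  11010(✓)  11100(✓)  11101(✓)  11111(✓)
size-2^1 implicants → -0000  -0011(✓)  -0111(✓)  -1001(✓)  -1100(✓)  -1101(✓)  -1111(✓)  0-110(✓)  0-111(✓)  00-10(✓)  00-11(✓)  000-0  0001-(✓)  0011-(✓)  01-01(✓)  011-0(✓)  011-1(✓)  0110-(✓)  0111-(✓)  1-000  1-101(✓)  1-111(✓)  10-11(✓)  101-1(✓)  11-00(✓)  11-01(✓)  110-0  1100-(✓)  111-1(✓)  1110-(✓)
size-2^2 implicants → --111  -0-11  -1-01  -11-1  -110-  0-11-  00-1-  011--  1-1-1  11-0-
Unchecked terms (primes): --111, -0-11, -0000, -1-01, -11-1, -110-, 0-11-, 00-1-, 000-0, 011--, 1-000, 1-1-1, 11-0-, 110-0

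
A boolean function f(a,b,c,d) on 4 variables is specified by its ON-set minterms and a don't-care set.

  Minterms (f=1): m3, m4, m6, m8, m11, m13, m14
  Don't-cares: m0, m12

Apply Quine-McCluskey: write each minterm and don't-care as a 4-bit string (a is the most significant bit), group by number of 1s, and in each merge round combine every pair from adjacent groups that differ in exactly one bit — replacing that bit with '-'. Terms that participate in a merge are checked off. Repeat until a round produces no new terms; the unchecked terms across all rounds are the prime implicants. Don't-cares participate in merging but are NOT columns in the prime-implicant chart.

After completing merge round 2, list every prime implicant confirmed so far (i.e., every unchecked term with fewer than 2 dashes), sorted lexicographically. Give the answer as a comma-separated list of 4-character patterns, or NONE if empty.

size-2^0 implicants → 0000(✓)  0011(✓)  0100(✓)  0110(✓)  1000(✓)  1011(✓)  1100(✓)  1101(✓)  1110(✓)
size-2^1 implicants → -000(✓)  -011  -100(✓)  -110(✓)  0-00(✓)  01-0(✓)  1-00(✓)  11-0(✓)  110-
size-2^2 implicants → --00  -1-0
Unchecked terms (primes): --00, -011, -1-0, 110-

-011, 110-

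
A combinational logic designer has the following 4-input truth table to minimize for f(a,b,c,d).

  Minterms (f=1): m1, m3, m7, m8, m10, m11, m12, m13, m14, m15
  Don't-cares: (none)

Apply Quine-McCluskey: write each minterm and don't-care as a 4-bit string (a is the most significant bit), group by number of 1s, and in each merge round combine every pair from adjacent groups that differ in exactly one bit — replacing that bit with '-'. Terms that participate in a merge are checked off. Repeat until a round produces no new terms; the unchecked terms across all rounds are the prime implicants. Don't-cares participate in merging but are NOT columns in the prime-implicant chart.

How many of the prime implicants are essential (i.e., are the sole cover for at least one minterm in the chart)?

size-2^0 implicants → 0001(✓)  0011(✓)  0111(✓)  1000(✓)  1010(✓)  1011(✓)  1100(✓)  1101(✓)  1110(✓)  1111(✓)
size-2^1 implicants → -011(✓)  -111(✓)  0-11(✓)  00-1  1-00(✓)  1-10(✓)  1-11(✓)  10-0(✓)  101-(✓)  11-0(✓)  11-1(✓)  110-(✓)  111-(✓)
size-2^2 implicants → --11  1--0  1-1-  11--
Unchecked terms (primes): --11, 00-1, 1--0, 1-1-, 11--
Minterm coverage:
  m1 ⊆ 00-1 [E]
  m3 ⊆ --11,00-1
  m7 ⊆ --11 [E]
  m8 ⊆ 1--0 [E]
  m10 ⊆ 1--0,1-1-
  m11 ⊆ --11,1-1-
  m12 ⊆ 1--0,11--
  m13 ⊆ 11-- [E]
  m14 ⊆ 1--0,1-1-,11--
  m15 ⊆ --11,1-1-,11--
E = {--11, 00-1, 1--0, 11--}

4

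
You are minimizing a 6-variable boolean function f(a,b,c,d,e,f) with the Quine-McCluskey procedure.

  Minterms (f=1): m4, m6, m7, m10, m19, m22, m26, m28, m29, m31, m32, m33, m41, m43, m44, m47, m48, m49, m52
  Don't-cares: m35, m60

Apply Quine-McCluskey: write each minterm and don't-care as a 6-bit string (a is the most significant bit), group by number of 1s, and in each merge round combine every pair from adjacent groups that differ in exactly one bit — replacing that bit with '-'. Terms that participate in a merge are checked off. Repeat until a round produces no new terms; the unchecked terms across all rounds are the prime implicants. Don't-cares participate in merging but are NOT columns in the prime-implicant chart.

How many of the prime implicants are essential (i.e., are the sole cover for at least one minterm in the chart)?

10

[col 0] 000100*, 000110*, 000111*, 001010*, 010011, 010110*, 011010*, 011100*, 011101*, 011111*, 100000*, 100001*, 100011*, 101001*, 101011*, 101100*, 101111*, 110000*, 110001*, 110100*, 111100*
[col 1] -11100, 0-0110, 0-1010, 0001-0, 00011-, 0111-1, 01110-, 1-0000*, 1-0001*, 1-1100, 10-001*, 10-011*, 1000-1*, 10000-*, 101-11, 1010-1*, 11-100, 110-00, 11000-*
[col 2] 1-000-, 10-0-1
Prime implicants: -11100, 0-0110, 0-1010, 0001-0, 00011-, 010011, 0111-1, 01110-, 1-000-, 1-1100, 10-0-1, 101-11, 11-100, 110-00
PI chart (minterm → PIs covering it):
  4 | 0001-0  (sole → essential)
  6 | 0-0110,0001-0,00011-
  7 | 00011-  (sole → essential)
  10 | 0-1010  (sole → essential)
  19 | 010011  (sole → essential)
  22 | 0-0110  (sole → essential)
  26 | 0-1010  (sole → essential)
  28 | -11100,01110-
  29 | 0111-1,01110-
  31 | 0111-1  (sole → essential)
  32 | 1-000-  (sole → essential)
  33 | 1-000-,10-0-1
  41 | 10-0-1  (sole → essential)
  43 | 10-0-1,101-11
  44 | 1-1100  (sole → essential)
  47 | 101-11  (sole → essential)
  48 | 1-000-,110-00
  49 | 1-000-  (sole → essential)
  52 | 11-100,110-00
Essential prime implicants: 0-0110, 0-1010, 0001-0, 00011-, 010011, 0111-1, 1-000-, 1-1100, 10-0-1, 101-11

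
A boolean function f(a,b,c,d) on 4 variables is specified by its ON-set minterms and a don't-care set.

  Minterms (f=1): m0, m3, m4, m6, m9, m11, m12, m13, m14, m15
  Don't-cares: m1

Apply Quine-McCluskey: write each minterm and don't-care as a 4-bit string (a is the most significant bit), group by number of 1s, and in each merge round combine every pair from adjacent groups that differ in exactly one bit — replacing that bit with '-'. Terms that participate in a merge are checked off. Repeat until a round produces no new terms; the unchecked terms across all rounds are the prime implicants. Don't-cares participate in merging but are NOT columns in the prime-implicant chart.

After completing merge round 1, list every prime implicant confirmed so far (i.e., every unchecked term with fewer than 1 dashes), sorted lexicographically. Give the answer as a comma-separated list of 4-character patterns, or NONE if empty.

[col 0] 0000*, 0001*, 0011*, 0100*, 0110*, 1001*, 1011*, 1100*, 1101*, 1110*, 1111*
[col 1] -001*, -011*, -100*, -110*, 0-00, 00-1*, 000-, 01-0*, 1-01*, 1-11*, 10-1*, 11-0*, 11-1*, 110-*, 111-*
[col 2] -0-1, -1-0, 1--1, 11--
Prime implicants: -0-1, -1-0, 0-00, 000-, 1--1, 11--

NONE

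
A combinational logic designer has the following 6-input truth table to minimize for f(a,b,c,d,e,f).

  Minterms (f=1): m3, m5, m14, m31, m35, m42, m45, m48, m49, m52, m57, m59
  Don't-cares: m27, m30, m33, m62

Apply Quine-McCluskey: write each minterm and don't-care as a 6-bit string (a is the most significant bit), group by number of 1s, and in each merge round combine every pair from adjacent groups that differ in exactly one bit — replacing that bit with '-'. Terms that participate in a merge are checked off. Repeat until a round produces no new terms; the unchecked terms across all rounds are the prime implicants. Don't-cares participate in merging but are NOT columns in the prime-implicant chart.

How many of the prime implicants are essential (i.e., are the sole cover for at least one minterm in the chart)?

6

size-2^0 implicants → 000011(✓)  000101  001110(✓)  011011(✓)  011110(✓)  011111(✓)  100001(✓)  100011(✓)  101010  101101  110000(✓)  110001(✓)  110100(✓)  111001(✓)  111011(✓)  111110(✓)
size-2^1 implicants → -00011  -11011  -11110  0-1110  011-11  01111-  1-0001  1000-1  11-001  110-00  11000-  1110-1
Unchecked terms (primes): -00011, -11011, -11110, 0-1110, 000101, 011-11, 01111-, 1-0001, 1000-1, 101010, 101101, 11-001, 110-00, 11000-, 1110-1
Minterm coverage:
  m3 ⊆ -00011 [E]
  m5 ⊆ 000101 [E]
  m14 ⊆ 0-1110 [E]
  m31 ⊆ 011-11,01111-
  m35 ⊆ -00011,1000-1
  m42 ⊆ 101010 [E]
  m45 ⊆ 101101 [E]
  m48 ⊆ 110-00,11000-
  m49 ⊆ 1-0001,11-001,11000-
  m52 ⊆ 110-00 [E]
  m57 ⊆ 11-001,1110-1
  m59 ⊆ -11011,1110-1
E = {-00011, 0-1110, 000101, 101010, 101101, 110-00}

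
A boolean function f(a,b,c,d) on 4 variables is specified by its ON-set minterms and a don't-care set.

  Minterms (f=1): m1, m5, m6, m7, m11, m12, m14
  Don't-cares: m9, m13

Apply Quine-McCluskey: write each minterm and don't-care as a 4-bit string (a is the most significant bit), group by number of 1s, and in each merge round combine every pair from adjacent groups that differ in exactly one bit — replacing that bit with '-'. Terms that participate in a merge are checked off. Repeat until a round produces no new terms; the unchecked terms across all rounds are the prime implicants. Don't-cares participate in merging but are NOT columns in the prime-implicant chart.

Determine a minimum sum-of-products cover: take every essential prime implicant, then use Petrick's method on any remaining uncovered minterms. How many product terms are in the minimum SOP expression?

Round 0: 0001✓ 0101✓ 0110✓ 0111✓ 1001✓ 1011✓ 1100✓ 1101✓ 1110✓
Round 1: -001✓ -101✓ -110 0-01✓ 01-1 011- 1-01✓ 10-1 11-0 110-
Round 2: --01
PIs = {--01, -110, 01-1, 011-, 10-1, 11-0, 110-}
Coverage chart:
  m1: --01 ←essential
  m5: --01,01-1
  m6: -110,011-
  m7: 01-1,011-
  m11: 10-1 ←essential
  m12: 11-0,110-
  m14: -110,11-0
Essential: --01, 10-1
Petrick residual → 011-, 11-0
Min cover (4 terms): c'd + a'bc + ab'd + abd'

4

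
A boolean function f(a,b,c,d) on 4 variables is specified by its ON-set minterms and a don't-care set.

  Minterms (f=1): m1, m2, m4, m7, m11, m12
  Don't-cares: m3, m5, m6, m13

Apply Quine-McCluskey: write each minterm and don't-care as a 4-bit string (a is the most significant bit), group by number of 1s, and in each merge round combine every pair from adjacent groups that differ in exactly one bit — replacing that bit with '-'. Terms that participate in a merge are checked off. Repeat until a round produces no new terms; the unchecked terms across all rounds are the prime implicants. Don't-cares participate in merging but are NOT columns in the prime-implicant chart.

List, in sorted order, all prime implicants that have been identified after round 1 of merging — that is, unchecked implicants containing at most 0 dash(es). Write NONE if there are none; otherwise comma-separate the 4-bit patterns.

[col 0] 0001*, 0010*, 0011*, 0100*, 0101*, 0110*, 0111*, 1011*, 1100*, 1101*
[col 1] -011, -100*, -101*, 0-01*, 0-10*, 0-11*, 00-1*, 001-*, 01-0*, 01-1*, 010-*, 011-*, 110-*
[col 2] -10-, 0--1, 0-1-, 01--
Prime implicants: -011, -10-, 0--1, 0-1-, 01--

NONE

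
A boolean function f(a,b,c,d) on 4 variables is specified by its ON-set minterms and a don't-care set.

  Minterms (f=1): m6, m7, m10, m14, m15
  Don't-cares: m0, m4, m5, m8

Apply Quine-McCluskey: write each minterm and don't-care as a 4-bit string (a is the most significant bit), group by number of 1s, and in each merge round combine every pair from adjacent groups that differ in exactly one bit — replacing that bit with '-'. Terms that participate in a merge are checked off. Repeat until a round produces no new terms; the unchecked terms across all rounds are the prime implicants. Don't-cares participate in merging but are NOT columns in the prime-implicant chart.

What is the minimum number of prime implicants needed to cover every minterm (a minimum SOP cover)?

Round 0: 0000✓ 0100✓ 0101✓ 0110✓ 0111✓ 1000✓ 1010✓ 1110✓ 1111✓
Round 1: -000 -110✓ -111✓ 0-00 01-0✓ 01-1✓ 010-✓ 011-✓ 1-10 10-0 111-✓
Round 2: -11- 01--
PIs = {-000, -11-, 0-00, 01--, 1-10, 10-0}
Coverage chart:
  m6: -11-,01--
  m7: -11-,01--
  m10: 1-10,10-0
  m14: -11-,1-10
  m15: -11- ←essential
Essential: -11-
Petrick residual → 1-10
Min cover (2 terms): bc + acd'

2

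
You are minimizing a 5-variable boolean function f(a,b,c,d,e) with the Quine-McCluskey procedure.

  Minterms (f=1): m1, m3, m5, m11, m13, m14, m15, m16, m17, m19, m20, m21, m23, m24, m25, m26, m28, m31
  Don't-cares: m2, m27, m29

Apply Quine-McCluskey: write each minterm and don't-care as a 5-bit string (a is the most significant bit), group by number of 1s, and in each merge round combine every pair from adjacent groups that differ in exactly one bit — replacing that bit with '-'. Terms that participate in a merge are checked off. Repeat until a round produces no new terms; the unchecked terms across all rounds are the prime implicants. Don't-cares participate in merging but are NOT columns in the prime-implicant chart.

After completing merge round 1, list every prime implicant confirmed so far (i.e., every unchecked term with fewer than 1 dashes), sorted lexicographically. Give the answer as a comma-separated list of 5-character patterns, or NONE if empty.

NONE

[col 0] 00001*, 00010*, 00011*, 00101*, 01011*, 01101*, 01110*, 01111*, 10000*, 10001*, 10011*, 10100*, 10101*, 10111*, 11000*, 11001*, 11010*, 11011*, 11100*, 11101*, 11111*
[col 1] -0001*, -0011*, -0101*, -1011*, -1101*, -1111*, 0-011*, 0-101*, 00-01*, 000-1*, 0001-, 01-11*, 011-1*, 0111-, 1-000*, 1-001*, 1-011*, 1-100*, 1-101*, 1-111*, 10-00*, 10-01*, 10-11*, 100-1*, 1000-*, 101-1*, 1010-*, 11-00*, 11-01*, 11-11*, 110-0*, 110-1*, 1100-*, 1101-*, 111-1*, 1110-*
[col 2] --011, --101, -0-01, -00-1, -1-11, -11-1, 1--00*, 1--01*, 1--11*, 1-0-1*, 1-00-*, 1-1-1*, 1-10-*, 10--1*, 10-0-*, 11--1*, 11-0-*, 110--
[col 3] 1---1, 1--0-
Prime implicants: --011, --101, -0-01, -00-1, -1-11, -11-1, 0001-, 0111-, 1---1, 1--0-, 110--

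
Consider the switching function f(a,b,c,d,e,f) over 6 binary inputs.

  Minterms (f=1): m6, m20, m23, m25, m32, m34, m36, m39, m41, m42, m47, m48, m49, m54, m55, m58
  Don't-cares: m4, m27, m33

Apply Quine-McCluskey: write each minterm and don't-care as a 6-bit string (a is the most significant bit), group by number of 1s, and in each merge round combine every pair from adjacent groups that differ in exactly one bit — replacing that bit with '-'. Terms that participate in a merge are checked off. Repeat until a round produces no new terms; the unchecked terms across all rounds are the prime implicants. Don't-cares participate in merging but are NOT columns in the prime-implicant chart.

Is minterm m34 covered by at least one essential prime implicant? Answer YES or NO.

NO

size-2^0 implicants → 000100(✓)  000110(✓)  010100(✓)  010111(✓)  011001(✓)  011011(✓)  100000(✓)  100001(✓)  100010(✓)  100100(✓)  100111(✓)  101001(✓)  101010(✓)  101111(✓)  110000(✓)  110001(✓)  110110(✓)  110111(✓)  111010(✓)
size-2^1 implicants → -00100  -10111  0-0100  0001-0  0110-1  1-0000(✓)  1-0001(✓)  1-0111  1-1010  10-001  10-010  10-111  100-00  1000-0  10000-(✓)  11000-(✓)  11011-
size-2^2 implicants → 1-000-
Unchecked terms (primes): -00100, -10111, 0-0100, 0001-0, 0110-1, 1-000-, 1-0111, 1-1010, 10-001, 10-010, 10-111, 100-00, 1000-0, 11011-
Minterm coverage:
  m6 ⊆ 0001-0 [E]
  m20 ⊆ 0-0100 [E]
  m23 ⊆ -10111 [E]
  m25 ⊆ 0110-1 [E]
  m32 ⊆ 1-000-,100-00,1000-0
  m34 ⊆ 10-010,1000-0
  m36 ⊆ -00100,100-00
  m39 ⊆ 1-0111,10-111
  m41 ⊆ 10-001 [E]
  m42 ⊆ 1-1010,10-010
  m47 ⊆ 10-111 [E]
  m48 ⊆ 1-000- [E]
  m49 ⊆ 1-000- [E]
  m54 ⊆ 11011- [E]
  m55 ⊆ -10111,1-0111,11011-
  m58 ⊆ 1-1010 [E]
E = {-10111, 0-0100, 0001-0, 0110-1, 1-000-, 1-1010, 10-001, 10-111, 11011-}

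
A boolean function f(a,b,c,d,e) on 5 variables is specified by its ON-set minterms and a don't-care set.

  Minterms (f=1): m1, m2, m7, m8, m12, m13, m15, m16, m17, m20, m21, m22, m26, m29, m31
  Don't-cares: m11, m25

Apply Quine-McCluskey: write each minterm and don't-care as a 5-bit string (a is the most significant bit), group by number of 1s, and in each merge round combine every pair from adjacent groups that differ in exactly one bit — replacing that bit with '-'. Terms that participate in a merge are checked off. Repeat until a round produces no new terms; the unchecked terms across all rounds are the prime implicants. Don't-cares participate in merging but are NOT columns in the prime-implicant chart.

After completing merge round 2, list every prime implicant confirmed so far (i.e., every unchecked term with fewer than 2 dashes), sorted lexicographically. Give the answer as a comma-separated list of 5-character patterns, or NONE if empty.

-0001, 0-111, 00010, 01-00, 01-11, 0110-, 101-0, 11010

[col 0] 00001*, 00010, 00111*, 01000*, 01011*, 01100*, 01101*, 01111*, 10000*, 10001*, 10100*, 10101*, 10110*, 11001*, 11010, 11101*, 11111*
[col 1] -0001, -1101*, -1111*, 0-111, 01-00, 01-11, 011-1*, 0110-, 1-001*, 1-101*, 10-00*, 10-01*, 1000-*, 101-0, 1010-*, 11-01*, 111-1*
[col 2] -11-1, 1--01, 10-0-
Prime implicants: -0001, -11-1, 0-111, 00010, 01-00, 01-11, 0110-, 1--01, 10-0-, 101-0, 11010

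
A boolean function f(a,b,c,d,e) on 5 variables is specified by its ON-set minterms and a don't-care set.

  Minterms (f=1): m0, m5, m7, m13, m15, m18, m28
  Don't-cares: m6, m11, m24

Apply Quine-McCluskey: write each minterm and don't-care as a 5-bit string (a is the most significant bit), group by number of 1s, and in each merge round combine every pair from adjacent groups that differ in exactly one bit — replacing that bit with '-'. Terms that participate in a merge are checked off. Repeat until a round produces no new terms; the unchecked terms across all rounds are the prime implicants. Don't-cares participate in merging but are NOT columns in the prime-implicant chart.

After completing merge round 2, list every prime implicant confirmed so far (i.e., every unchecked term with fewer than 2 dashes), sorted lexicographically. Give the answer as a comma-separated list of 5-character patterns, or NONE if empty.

[col 0] 00000, 00101*, 00110*, 00111*, 01011*, 01101*, 01111*, 10010, 11000*, 11100*
[col 1] 0-101*, 0-111*, 001-1*, 0011-, 01-11, 011-1*, 11-00
[col 2] 0-1-1
Prime implicants: 0-1-1, 00000, 0011-, 01-11, 10010, 11-00

00000, 0011-, 01-11, 10010, 11-00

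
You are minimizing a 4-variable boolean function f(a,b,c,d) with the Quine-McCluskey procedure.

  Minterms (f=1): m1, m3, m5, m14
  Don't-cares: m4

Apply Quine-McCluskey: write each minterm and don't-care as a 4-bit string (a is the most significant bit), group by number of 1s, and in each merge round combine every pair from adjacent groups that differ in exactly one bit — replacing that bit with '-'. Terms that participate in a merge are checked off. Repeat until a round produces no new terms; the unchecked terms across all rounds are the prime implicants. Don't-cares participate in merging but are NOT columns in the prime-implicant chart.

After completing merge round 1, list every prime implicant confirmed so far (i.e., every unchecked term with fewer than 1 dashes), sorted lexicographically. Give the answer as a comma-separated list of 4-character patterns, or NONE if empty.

1110

[col 0] 0001*, 0011*, 0100*, 0101*, 1110
[col 1] 0-01, 00-1, 010-
Prime implicants: 0-01, 00-1, 010-, 1110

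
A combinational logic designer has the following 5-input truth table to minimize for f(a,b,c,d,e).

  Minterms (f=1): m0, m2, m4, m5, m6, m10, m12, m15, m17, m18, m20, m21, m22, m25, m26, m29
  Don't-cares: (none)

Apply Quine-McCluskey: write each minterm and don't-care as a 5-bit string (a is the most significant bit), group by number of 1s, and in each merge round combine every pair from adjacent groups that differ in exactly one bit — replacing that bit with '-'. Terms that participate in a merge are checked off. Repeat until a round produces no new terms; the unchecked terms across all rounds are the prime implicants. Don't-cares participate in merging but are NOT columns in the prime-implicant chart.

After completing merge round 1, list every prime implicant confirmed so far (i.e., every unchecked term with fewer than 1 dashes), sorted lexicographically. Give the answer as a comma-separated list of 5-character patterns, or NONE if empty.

01111

Round 0: 00000✓ 00010✓ 00100✓ 00101✓ 00110✓ 01010✓ 01100✓ 01111 10001✓ 10010✓ 10100✓ 10101✓ 10110✓ 11001✓ 11010✓ 11101✓
Round 1: -0010✓ -0100✓ -0101✓ -0110✓ -1010✓ 0-010✓ 0-100 00-00✓ 00-10✓ 000-0✓ 001-0✓ 0010-✓ 1-001✓ 1-010✓ 1-101✓ 10-01✓ 10-10✓ 101-0✓ 1010-✓ 11-01✓
Round 2: --010 -0-10 -01-0 -010- 00--0 1--01
PIs = {--010, -0-10, -01-0, -010-, 0-100, 00--0, 01111, 1--01}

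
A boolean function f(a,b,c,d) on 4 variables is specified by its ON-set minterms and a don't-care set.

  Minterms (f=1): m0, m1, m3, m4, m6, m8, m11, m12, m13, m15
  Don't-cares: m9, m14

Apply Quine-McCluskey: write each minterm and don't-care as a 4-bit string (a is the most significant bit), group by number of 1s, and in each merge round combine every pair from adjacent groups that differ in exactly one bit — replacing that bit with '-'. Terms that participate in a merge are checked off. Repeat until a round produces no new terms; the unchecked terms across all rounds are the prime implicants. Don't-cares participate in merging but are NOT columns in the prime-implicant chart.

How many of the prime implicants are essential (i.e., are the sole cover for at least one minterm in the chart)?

Round 0: 0000✓ 0001✓ 0011✓ 0100✓ 0110✓ 1000✓ 1001✓ 1011✓ 1100✓ 1101✓ 1110✓ 1111✓
Round 1: -000✓ -001✓ -011✓ -100✓ -110✓ 0-00✓ 00-1✓ 000-✓ 01-0✓ 1-00✓ 1-01✓ 1-11✓ 10-1✓ 100-✓ 11-0✓ 11-1✓ 110-✓ 111-✓
Round 2: --00 -0-1 -00- -1-0 1--1 1-0- 11--
PIs = {--00, -0-1, -00-, -1-0, 1--1, 1-0-, 11--}
Coverage chart:
  m0: --00,-00-
  m1: -0-1,-00-
  m3: -0-1 ←essential
  m4: --00,-1-0
  m6: -1-0 ←essential
  m8: --00,-00-,1-0-
  m11: -0-1,1--1
  m12: --00,-1-0,1-0-,11--
  m13: 1--1,1-0-,11--
  m15: 1--1,11--
Essential: -0-1, -1-0

2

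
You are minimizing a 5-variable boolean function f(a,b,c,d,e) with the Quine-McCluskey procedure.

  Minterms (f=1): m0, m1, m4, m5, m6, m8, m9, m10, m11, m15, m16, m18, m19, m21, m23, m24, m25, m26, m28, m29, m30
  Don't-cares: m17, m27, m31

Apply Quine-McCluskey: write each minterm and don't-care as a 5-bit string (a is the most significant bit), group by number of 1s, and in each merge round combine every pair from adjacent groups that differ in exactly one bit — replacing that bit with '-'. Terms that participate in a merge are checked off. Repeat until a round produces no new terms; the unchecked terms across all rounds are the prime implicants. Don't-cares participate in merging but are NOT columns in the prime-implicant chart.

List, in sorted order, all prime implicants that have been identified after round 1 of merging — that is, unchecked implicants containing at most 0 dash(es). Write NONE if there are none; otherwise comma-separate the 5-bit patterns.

NONE

Round 0: 00000✓ 00001✓ 00100✓ 00101✓ 00110✓ 01000✓ 01001✓ 01010✓ 01011✓ 01111✓ 10000✓ 10001✓ 10010✓ 10011✓ 10101✓ 10111✓ 11000✓ 11001✓ 11010✓ 11011✓ 11100✓ 11101✓ 11110✓ 11111✓
Round 1: -0000✓ -0001✓ -0101✓ -1000✓ -1001✓ -1010✓ -1011✓ -1111✓ 0-000✓ 0-001✓ 00-00✓ 00-01✓ 0000-✓ 001-0 0010-✓ 01-11✓ 010-0✓ 010-1✓ 0100-✓ 0101-✓ 1-000✓ 1-001✓ 1-010✓ 1-011✓ 1-101✓ 1-111✓ 10-01✓ 10-11✓ 100-0✓ 100-1✓ 1000-✓ 1001-✓ 101-1✓ 11-00✓ 11-01✓ 11-10✓ 11-11✓ 110-0✓ 110-1✓ 1100-✓ 1101-✓ 111-0✓ 111-1✓ 1110-✓ 1111-✓
Round 2: --000✓ --001✓ -0-01 -000-✓ -1-11 -10-0✓ -10-1✓ -100-✓ -101-✓ 0-00-✓ 00-0- 010--✓ 1--01✓ 1--11✓ 1-0-0✓ 1-0-1✓ 1-00-✓ 1-01-✓ 1-1-1✓ 10--1✓ 100--✓ 11--0✓ 11--1✓ 11-0-✓ 11-1-✓ 110--✓ 111--✓
Round 3: --00- -10-- 1---1 1-0-- 11---
PIs = {--00-, -0-01, -1-11, -10--, 00-0-, 001-0, 1---1, 1-0--, 11---}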